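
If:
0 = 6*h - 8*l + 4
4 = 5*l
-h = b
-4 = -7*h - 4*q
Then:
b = -2/5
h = 2/5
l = 4/5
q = 3/10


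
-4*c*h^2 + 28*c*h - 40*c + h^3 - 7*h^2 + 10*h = (-4*c + h)*(h - 5)*(h - 2)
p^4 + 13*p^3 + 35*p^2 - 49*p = p*(p - 1)*(p + 7)^2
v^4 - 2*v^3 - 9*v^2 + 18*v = v*(v - 3)*(v - 2)*(v + 3)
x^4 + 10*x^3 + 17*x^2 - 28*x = x*(x - 1)*(x + 4)*(x + 7)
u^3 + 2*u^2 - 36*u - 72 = (u - 6)*(u + 2)*(u + 6)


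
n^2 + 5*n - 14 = (n - 2)*(n + 7)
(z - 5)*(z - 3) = z^2 - 8*z + 15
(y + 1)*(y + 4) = y^2 + 5*y + 4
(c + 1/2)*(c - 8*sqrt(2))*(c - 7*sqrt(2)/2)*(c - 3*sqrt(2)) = c^4 - 29*sqrt(2)*c^3/2 + c^3/2 - 29*sqrt(2)*c^2/4 + 125*c^2 - 168*sqrt(2)*c + 125*c/2 - 84*sqrt(2)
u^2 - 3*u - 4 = (u - 4)*(u + 1)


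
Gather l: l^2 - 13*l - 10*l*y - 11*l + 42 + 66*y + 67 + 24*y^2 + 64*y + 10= l^2 + l*(-10*y - 24) + 24*y^2 + 130*y + 119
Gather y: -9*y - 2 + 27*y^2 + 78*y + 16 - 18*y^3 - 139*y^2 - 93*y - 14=-18*y^3 - 112*y^2 - 24*y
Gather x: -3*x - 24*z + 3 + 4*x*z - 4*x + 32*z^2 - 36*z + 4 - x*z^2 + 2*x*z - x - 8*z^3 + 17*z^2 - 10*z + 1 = x*(-z^2 + 6*z - 8) - 8*z^3 + 49*z^2 - 70*z + 8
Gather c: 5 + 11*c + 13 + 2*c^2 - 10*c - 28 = 2*c^2 + c - 10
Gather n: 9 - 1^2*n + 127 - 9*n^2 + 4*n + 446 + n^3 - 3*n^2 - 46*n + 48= n^3 - 12*n^2 - 43*n + 630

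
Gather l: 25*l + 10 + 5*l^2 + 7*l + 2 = 5*l^2 + 32*l + 12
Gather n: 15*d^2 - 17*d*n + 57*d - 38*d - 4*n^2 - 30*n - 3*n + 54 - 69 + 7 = 15*d^2 + 19*d - 4*n^2 + n*(-17*d - 33) - 8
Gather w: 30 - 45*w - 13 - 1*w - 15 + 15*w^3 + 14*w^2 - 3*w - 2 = 15*w^3 + 14*w^2 - 49*w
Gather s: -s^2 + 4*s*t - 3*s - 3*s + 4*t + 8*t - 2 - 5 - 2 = -s^2 + s*(4*t - 6) + 12*t - 9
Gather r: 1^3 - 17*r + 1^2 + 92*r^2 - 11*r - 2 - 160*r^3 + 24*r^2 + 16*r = -160*r^3 + 116*r^2 - 12*r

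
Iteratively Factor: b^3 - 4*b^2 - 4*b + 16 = (b - 4)*(b^2 - 4) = (b - 4)*(b - 2)*(b + 2)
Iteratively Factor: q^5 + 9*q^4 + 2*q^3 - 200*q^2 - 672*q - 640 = (q + 2)*(q^4 + 7*q^3 - 12*q^2 - 176*q - 320) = (q + 2)*(q + 4)*(q^3 + 3*q^2 - 24*q - 80) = (q + 2)*(q + 4)^2*(q^2 - q - 20) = (q + 2)*(q + 4)^3*(q - 5)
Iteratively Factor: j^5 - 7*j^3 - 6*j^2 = (j)*(j^4 - 7*j^2 - 6*j) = j*(j - 3)*(j^3 + 3*j^2 + 2*j) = j^2*(j - 3)*(j^2 + 3*j + 2) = j^2*(j - 3)*(j + 1)*(j + 2)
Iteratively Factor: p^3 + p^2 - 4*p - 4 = (p + 1)*(p^2 - 4) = (p - 2)*(p + 1)*(p + 2)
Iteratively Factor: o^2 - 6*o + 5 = (o - 5)*(o - 1)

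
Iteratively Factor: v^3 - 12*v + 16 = (v + 4)*(v^2 - 4*v + 4) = (v - 2)*(v + 4)*(v - 2)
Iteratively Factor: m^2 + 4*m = (m + 4)*(m)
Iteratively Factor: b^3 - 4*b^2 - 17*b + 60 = (b - 5)*(b^2 + b - 12) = (b - 5)*(b + 4)*(b - 3)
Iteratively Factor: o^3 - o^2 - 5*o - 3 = (o + 1)*(o^2 - 2*o - 3) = (o - 3)*(o + 1)*(o + 1)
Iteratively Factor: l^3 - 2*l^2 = (l)*(l^2 - 2*l) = l^2*(l - 2)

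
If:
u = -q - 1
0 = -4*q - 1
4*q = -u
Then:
No Solution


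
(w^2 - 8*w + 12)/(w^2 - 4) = (w - 6)/(w + 2)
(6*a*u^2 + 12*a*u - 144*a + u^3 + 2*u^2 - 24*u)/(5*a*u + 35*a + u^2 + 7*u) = (6*a*u^2 + 12*a*u - 144*a + u^3 + 2*u^2 - 24*u)/(5*a*u + 35*a + u^2 + 7*u)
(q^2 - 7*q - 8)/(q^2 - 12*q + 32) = (q + 1)/(q - 4)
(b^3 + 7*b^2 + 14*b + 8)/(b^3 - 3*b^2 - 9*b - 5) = (b^2 + 6*b + 8)/(b^2 - 4*b - 5)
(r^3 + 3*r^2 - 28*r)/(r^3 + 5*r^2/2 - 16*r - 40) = 2*r*(r + 7)/(2*r^2 + 13*r + 20)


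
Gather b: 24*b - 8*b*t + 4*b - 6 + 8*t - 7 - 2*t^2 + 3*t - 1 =b*(28 - 8*t) - 2*t^2 + 11*t - 14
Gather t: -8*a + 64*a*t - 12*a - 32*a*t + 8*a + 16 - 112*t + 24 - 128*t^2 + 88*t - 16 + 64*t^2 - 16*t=-12*a - 64*t^2 + t*(32*a - 40) + 24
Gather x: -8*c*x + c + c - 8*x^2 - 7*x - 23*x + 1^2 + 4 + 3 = 2*c - 8*x^2 + x*(-8*c - 30) + 8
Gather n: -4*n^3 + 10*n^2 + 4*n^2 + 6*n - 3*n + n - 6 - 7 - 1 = -4*n^3 + 14*n^2 + 4*n - 14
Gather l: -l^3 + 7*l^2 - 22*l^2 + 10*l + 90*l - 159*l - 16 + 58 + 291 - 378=-l^3 - 15*l^2 - 59*l - 45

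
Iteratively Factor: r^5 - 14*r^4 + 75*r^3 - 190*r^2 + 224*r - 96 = (r - 4)*(r^4 - 10*r^3 + 35*r^2 - 50*r + 24) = (r - 4)*(r - 1)*(r^3 - 9*r^2 + 26*r - 24) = (r - 4)^2*(r - 1)*(r^2 - 5*r + 6) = (r - 4)^2*(r - 3)*(r - 1)*(r - 2)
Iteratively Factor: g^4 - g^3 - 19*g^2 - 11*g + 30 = (g - 1)*(g^3 - 19*g - 30) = (g - 5)*(g - 1)*(g^2 + 5*g + 6) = (g - 5)*(g - 1)*(g + 2)*(g + 3)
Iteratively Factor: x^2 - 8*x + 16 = (x - 4)*(x - 4)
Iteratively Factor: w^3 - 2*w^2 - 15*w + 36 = (w - 3)*(w^2 + w - 12) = (w - 3)*(w + 4)*(w - 3)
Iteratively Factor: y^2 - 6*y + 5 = (y - 1)*(y - 5)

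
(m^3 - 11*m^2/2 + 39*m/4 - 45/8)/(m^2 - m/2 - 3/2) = (m^2 - 4*m + 15/4)/(m + 1)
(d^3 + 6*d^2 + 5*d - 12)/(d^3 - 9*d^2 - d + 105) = (d^2 + 3*d - 4)/(d^2 - 12*d + 35)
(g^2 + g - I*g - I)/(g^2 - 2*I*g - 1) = (g + 1)/(g - I)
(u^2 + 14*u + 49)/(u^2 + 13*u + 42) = (u + 7)/(u + 6)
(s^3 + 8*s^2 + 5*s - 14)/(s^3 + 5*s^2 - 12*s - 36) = (s^2 + 6*s - 7)/(s^2 + 3*s - 18)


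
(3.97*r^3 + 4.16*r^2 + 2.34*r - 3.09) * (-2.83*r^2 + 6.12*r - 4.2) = -11.2351*r^5 + 12.5236*r^4 + 2.163*r^3 + 5.5935*r^2 - 28.7388*r + 12.978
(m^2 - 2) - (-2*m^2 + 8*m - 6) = 3*m^2 - 8*m + 4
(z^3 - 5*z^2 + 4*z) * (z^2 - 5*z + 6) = z^5 - 10*z^4 + 35*z^3 - 50*z^2 + 24*z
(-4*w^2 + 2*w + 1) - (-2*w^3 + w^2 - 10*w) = 2*w^3 - 5*w^2 + 12*w + 1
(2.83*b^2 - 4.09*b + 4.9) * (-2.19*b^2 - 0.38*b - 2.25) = -6.1977*b^4 + 7.8817*b^3 - 15.5443*b^2 + 7.3405*b - 11.025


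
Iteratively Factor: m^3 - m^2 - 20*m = (m + 4)*(m^2 - 5*m) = (m - 5)*(m + 4)*(m)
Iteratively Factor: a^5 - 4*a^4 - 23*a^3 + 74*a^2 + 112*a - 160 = (a - 5)*(a^4 + a^3 - 18*a^2 - 16*a + 32) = (a - 5)*(a - 1)*(a^3 + 2*a^2 - 16*a - 32) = (a - 5)*(a - 1)*(a + 4)*(a^2 - 2*a - 8) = (a - 5)*(a - 1)*(a + 2)*(a + 4)*(a - 4)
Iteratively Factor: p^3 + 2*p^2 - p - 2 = (p - 1)*(p^2 + 3*p + 2) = (p - 1)*(p + 1)*(p + 2)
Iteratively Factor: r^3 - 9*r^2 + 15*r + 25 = (r + 1)*(r^2 - 10*r + 25) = (r - 5)*(r + 1)*(r - 5)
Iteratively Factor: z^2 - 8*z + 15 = (z - 3)*(z - 5)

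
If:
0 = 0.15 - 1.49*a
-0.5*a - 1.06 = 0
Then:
No Solution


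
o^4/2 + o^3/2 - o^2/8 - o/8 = o*(o/2 + 1/2)*(o - 1/2)*(o + 1/2)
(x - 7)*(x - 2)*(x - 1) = x^3 - 10*x^2 + 23*x - 14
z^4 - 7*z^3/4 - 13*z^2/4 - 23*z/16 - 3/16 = (z - 3)*(z + 1/4)*(z + 1/2)^2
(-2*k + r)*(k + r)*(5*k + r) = -10*k^3 - 7*k^2*r + 4*k*r^2 + r^3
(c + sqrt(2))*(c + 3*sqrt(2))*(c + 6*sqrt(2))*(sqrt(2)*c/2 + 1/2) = sqrt(2)*c^4/2 + 21*c^3/2 + 32*sqrt(2)*c^2 + 63*c + 18*sqrt(2)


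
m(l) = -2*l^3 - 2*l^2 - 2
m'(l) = -6*l^2 - 4*l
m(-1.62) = 1.25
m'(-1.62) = -9.27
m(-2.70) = 22.79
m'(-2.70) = -32.94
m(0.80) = -4.30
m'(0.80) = -7.04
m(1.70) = -17.61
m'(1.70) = -24.14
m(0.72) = -3.78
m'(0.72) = -5.99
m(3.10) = -80.80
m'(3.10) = -70.06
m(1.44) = -12.12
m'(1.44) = -18.20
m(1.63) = -15.98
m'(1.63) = -22.46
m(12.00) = -3746.00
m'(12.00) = -912.00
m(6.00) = -506.00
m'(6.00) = -240.00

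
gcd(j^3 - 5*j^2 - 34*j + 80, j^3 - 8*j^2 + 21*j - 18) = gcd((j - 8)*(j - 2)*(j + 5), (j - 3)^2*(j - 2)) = j - 2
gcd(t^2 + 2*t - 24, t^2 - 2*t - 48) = t + 6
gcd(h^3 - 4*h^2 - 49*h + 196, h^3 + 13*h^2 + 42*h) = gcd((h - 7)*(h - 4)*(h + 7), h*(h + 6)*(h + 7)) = h + 7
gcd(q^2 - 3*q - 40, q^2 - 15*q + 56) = q - 8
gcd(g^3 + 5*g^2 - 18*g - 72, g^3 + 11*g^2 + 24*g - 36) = g + 6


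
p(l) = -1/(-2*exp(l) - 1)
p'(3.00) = -0.02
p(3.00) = 0.02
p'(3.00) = -0.02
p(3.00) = 0.02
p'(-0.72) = -0.25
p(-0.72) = 0.51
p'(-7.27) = -0.00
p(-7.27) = 1.00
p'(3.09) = -0.02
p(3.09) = 0.02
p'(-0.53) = -0.25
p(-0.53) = 0.46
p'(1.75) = -0.07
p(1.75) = 0.08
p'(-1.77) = -0.19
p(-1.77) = 0.75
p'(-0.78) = -0.25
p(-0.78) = 0.52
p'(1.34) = -0.10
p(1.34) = 0.12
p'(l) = -2*exp(l)/(-2*exp(l) - 1)^2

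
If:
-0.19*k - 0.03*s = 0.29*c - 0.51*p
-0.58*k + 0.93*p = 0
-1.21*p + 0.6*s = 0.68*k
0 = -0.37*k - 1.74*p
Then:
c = 0.00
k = 0.00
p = 0.00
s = 0.00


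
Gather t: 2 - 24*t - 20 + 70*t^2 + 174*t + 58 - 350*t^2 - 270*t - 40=-280*t^2 - 120*t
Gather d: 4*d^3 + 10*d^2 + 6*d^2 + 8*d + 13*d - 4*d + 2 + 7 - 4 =4*d^3 + 16*d^2 + 17*d + 5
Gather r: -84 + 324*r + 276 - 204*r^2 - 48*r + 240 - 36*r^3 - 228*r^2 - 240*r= -36*r^3 - 432*r^2 + 36*r + 432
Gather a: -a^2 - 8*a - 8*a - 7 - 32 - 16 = -a^2 - 16*a - 55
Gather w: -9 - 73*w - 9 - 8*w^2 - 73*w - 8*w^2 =-16*w^2 - 146*w - 18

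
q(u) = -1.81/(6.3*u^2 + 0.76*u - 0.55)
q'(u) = -1.81*(-12.6*u - 0.76)/(6.3*u^2 + 0.76*u - 0.55)^2 = (22.806*u + 1.3756)/(6.3*u^2 + 0.76*u - 0.55)^2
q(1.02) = -0.27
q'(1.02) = 0.54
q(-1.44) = -0.16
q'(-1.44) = -0.24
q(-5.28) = -0.01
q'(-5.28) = -0.00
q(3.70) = -0.02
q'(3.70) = 0.01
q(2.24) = -0.06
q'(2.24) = 0.05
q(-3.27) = -0.03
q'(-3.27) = -0.02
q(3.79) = -0.02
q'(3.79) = 0.01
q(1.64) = -0.10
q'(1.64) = 0.12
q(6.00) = -0.01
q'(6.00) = 0.00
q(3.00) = -0.03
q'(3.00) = 0.02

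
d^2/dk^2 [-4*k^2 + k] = -8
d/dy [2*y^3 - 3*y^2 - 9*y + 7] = 6*y^2 - 6*y - 9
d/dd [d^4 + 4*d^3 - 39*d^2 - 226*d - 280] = 4*d^3 + 12*d^2 - 78*d - 226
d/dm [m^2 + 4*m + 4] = 2*m + 4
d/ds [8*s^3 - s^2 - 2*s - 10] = 24*s^2 - 2*s - 2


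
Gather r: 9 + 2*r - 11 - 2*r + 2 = 0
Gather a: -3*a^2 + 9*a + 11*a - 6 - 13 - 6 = -3*a^2 + 20*a - 25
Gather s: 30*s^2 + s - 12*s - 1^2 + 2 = 30*s^2 - 11*s + 1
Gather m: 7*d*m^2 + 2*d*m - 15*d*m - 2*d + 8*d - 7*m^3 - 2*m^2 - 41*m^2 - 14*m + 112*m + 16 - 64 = 6*d - 7*m^3 + m^2*(7*d - 43) + m*(98 - 13*d) - 48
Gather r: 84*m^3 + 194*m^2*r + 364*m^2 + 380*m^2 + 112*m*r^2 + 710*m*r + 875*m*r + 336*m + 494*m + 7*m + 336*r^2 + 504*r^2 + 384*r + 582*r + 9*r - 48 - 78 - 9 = 84*m^3 + 744*m^2 + 837*m + r^2*(112*m + 840) + r*(194*m^2 + 1585*m + 975) - 135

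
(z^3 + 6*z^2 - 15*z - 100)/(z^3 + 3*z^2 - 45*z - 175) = (z - 4)/(z - 7)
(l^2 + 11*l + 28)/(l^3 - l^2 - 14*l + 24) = (l + 7)/(l^2 - 5*l + 6)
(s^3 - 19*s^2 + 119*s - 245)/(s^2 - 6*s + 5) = (s^2 - 14*s + 49)/(s - 1)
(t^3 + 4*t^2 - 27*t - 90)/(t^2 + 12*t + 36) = (t^2 - 2*t - 15)/(t + 6)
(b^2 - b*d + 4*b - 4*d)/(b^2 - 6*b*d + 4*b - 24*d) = (b - d)/(b - 6*d)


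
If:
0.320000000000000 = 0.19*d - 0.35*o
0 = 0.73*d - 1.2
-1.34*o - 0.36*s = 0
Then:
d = 1.64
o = -0.02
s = 0.08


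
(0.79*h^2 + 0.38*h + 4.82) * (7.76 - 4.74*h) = -3.7446*h^3 + 4.3292*h^2 - 19.898*h + 37.4032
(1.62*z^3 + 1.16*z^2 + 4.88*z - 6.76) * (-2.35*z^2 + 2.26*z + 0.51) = -3.807*z^5 + 0.9352*z^4 - 8.0202*z^3 + 27.5064*z^2 - 12.7888*z - 3.4476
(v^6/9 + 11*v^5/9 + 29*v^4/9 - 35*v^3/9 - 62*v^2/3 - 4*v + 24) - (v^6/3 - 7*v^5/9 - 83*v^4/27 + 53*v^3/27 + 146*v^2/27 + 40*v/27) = -2*v^6/9 + 2*v^5 + 170*v^4/27 - 158*v^3/27 - 704*v^2/27 - 148*v/27 + 24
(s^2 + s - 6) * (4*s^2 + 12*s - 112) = 4*s^4 + 16*s^3 - 124*s^2 - 184*s + 672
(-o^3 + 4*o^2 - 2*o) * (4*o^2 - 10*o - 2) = -4*o^5 + 26*o^4 - 46*o^3 + 12*o^2 + 4*o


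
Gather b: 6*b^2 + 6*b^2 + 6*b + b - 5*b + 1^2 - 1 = 12*b^2 + 2*b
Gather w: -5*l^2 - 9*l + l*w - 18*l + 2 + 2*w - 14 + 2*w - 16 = -5*l^2 - 27*l + w*(l + 4) - 28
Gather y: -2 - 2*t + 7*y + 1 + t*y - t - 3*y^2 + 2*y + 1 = -3*t - 3*y^2 + y*(t + 9)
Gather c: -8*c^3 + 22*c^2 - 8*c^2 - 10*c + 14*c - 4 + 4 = -8*c^3 + 14*c^2 + 4*c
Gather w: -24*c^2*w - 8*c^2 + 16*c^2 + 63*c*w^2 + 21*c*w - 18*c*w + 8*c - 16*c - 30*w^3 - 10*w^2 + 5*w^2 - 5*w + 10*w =8*c^2 - 8*c - 30*w^3 + w^2*(63*c - 5) + w*(-24*c^2 + 3*c + 5)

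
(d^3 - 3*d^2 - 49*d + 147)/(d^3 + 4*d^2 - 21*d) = (d - 7)/d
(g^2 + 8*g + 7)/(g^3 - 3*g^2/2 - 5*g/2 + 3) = 2*(g^2 + 8*g + 7)/(2*g^3 - 3*g^2 - 5*g + 6)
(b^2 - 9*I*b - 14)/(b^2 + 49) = (b - 2*I)/(b + 7*I)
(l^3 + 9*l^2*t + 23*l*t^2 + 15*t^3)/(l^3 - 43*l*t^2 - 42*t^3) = (-l^2 - 8*l*t - 15*t^2)/(-l^2 + l*t + 42*t^2)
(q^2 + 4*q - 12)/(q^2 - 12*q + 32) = (q^2 + 4*q - 12)/(q^2 - 12*q + 32)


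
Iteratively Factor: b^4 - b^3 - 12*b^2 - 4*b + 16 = (b - 1)*(b^3 - 12*b - 16) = (b - 1)*(b + 2)*(b^2 - 2*b - 8) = (b - 1)*(b + 2)^2*(b - 4)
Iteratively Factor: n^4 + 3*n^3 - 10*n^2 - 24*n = (n)*(n^3 + 3*n^2 - 10*n - 24) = n*(n - 3)*(n^2 + 6*n + 8) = n*(n - 3)*(n + 2)*(n + 4)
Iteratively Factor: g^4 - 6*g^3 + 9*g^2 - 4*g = (g - 1)*(g^3 - 5*g^2 + 4*g) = g*(g - 1)*(g^2 - 5*g + 4) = g*(g - 4)*(g - 1)*(g - 1)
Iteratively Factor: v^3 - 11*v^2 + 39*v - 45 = (v - 3)*(v^2 - 8*v + 15) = (v - 5)*(v - 3)*(v - 3)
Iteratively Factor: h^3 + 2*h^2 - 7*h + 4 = (h - 1)*(h^2 + 3*h - 4) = (h - 1)*(h + 4)*(h - 1)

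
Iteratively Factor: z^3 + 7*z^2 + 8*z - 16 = (z + 4)*(z^2 + 3*z - 4) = (z - 1)*(z + 4)*(z + 4)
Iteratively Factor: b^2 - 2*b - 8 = (b + 2)*(b - 4)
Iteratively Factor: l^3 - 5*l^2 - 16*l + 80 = (l - 4)*(l^2 - l - 20) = (l - 4)*(l + 4)*(l - 5)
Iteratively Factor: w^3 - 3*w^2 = (w)*(w^2 - 3*w) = w*(w - 3)*(w)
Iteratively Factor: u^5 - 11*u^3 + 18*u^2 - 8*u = (u - 1)*(u^4 + u^3 - 10*u^2 + 8*u) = (u - 2)*(u - 1)*(u^3 + 3*u^2 - 4*u) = (u - 2)*(u - 1)^2*(u^2 + 4*u) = u*(u - 2)*(u - 1)^2*(u + 4)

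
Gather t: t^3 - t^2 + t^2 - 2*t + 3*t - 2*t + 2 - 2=t^3 - t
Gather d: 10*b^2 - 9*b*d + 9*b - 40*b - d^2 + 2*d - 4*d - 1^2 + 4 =10*b^2 - 31*b - d^2 + d*(-9*b - 2) + 3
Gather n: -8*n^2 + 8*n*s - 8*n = -8*n^2 + n*(8*s - 8)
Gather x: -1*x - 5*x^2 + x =-5*x^2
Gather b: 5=5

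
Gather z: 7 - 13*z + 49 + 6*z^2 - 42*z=6*z^2 - 55*z + 56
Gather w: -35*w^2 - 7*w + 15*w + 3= -35*w^2 + 8*w + 3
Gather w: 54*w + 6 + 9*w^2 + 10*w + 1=9*w^2 + 64*w + 7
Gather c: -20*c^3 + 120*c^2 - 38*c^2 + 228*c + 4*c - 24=-20*c^3 + 82*c^2 + 232*c - 24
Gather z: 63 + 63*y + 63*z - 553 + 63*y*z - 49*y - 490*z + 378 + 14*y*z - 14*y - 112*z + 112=z*(77*y - 539)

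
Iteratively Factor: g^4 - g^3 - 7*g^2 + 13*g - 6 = (g - 1)*(g^3 - 7*g + 6) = (g - 1)*(g + 3)*(g^2 - 3*g + 2) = (g - 1)^2*(g + 3)*(g - 2)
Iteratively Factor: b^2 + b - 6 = (b + 3)*(b - 2)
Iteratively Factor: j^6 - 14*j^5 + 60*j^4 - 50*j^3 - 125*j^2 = (j + 1)*(j^5 - 15*j^4 + 75*j^3 - 125*j^2) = (j - 5)*(j + 1)*(j^4 - 10*j^3 + 25*j^2) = (j - 5)^2*(j + 1)*(j^3 - 5*j^2) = j*(j - 5)^2*(j + 1)*(j^2 - 5*j) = j*(j - 5)^3*(j + 1)*(j)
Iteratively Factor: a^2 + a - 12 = (a - 3)*(a + 4)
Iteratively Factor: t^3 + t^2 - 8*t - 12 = (t - 3)*(t^2 + 4*t + 4) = (t - 3)*(t + 2)*(t + 2)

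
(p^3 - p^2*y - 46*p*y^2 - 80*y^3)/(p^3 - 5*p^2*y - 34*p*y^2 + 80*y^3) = (-p - 2*y)/(-p + 2*y)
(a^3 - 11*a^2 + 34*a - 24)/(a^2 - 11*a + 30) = (a^2 - 5*a + 4)/(a - 5)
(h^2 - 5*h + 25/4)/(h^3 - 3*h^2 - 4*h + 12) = (h^2 - 5*h + 25/4)/(h^3 - 3*h^2 - 4*h + 12)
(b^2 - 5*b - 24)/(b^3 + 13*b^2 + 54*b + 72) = (b - 8)/(b^2 + 10*b + 24)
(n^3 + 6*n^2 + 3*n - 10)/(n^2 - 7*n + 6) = (n^2 + 7*n + 10)/(n - 6)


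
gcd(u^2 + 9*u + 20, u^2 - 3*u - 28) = u + 4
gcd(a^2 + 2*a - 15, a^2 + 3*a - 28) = 1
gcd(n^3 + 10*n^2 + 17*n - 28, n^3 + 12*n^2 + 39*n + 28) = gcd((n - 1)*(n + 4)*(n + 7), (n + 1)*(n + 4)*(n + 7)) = n^2 + 11*n + 28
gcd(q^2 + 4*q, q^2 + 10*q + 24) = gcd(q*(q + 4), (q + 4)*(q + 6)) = q + 4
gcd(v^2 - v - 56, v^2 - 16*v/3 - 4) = 1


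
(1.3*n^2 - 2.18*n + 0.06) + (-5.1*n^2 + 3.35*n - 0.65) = -3.8*n^2 + 1.17*n - 0.59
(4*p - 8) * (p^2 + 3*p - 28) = 4*p^3 + 4*p^2 - 136*p + 224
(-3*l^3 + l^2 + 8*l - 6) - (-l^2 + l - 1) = -3*l^3 + 2*l^2 + 7*l - 5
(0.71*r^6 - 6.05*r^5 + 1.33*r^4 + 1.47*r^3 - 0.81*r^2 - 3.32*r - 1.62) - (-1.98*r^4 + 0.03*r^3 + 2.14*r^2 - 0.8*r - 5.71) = 0.71*r^6 - 6.05*r^5 + 3.31*r^4 + 1.44*r^3 - 2.95*r^2 - 2.52*r + 4.09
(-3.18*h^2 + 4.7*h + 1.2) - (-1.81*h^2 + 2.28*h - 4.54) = -1.37*h^2 + 2.42*h + 5.74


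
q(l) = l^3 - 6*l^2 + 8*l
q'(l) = 3*l^2 - 12*l + 8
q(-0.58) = -6.85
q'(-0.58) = 15.97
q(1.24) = 2.60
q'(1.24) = -2.27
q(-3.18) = -118.27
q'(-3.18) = 76.50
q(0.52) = 2.68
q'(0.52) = 2.57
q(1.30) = 2.46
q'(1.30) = -2.53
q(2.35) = -1.36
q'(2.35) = -3.63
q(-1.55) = -30.54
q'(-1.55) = 33.81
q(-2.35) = -64.91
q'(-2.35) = 52.77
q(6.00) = 48.00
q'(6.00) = 44.00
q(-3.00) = -105.00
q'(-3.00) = 71.00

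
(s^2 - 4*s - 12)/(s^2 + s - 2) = (s - 6)/(s - 1)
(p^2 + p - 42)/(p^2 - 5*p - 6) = (p + 7)/(p + 1)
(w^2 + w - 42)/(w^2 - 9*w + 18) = (w + 7)/(w - 3)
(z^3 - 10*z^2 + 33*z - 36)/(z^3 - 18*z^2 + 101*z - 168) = (z^2 - 7*z + 12)/(z^2 - 15*z + 56)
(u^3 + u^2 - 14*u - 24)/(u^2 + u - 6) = (u^2 - 2*u - 8)/(u - 2)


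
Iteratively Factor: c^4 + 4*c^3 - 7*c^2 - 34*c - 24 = (c + 1)*(c^3 + 3*c^2 - 10*c - 24) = (c + 1)*(c + 4)*(c^2 - c - 6) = (c + 1)*(c + 2)*(c + 4)*(c - 3)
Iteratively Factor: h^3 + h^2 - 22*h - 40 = (h + 2)*(h^2 - h - 20) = (h + 2)*(h + 4)*(h - 5)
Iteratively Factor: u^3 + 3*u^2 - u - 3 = (u + 1)*(u^2 + 2*u - 3) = (u - 1)*(u + 1)*(u + 3)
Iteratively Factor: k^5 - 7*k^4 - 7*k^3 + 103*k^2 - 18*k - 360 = (k - 4)*(k^4 - 3*k^3 - 19*k^2 + 27*k + 90) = (k - 4)*(k + 3)*(k^3 - 6*k^2 - k + 30) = (k - 4)*(k + 2)*(k + 3)*(k^2 - 8*k + 15) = (k - 5)*(k - 4)*(k + 2)*(k + 3)*(k - 3)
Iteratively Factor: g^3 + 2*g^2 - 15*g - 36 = (g + 3)*(g^2 - g - 12) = (g + 3)^2*(g - 4)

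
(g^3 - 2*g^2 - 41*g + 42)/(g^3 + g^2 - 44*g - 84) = (g - 1)/(g + 2)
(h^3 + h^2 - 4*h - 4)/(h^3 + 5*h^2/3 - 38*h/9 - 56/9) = 9*(h^2 + 3*h + 2)/(9*h^2 + 33*h + 28)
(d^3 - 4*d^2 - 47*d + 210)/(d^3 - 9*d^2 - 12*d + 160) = (d^2 + d - 42)/(d^2 - 4*d - 32)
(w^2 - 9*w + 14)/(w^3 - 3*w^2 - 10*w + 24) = (w - 7)/(w^2 - w - 12)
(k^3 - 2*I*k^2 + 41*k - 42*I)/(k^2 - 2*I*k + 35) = (k^2 + 5*I*k + 6)/(k + 5*I)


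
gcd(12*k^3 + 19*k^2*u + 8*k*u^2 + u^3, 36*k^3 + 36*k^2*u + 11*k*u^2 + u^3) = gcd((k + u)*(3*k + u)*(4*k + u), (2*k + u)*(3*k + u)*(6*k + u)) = 3*k + u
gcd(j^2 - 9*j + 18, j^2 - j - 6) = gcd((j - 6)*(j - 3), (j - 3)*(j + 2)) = j - 3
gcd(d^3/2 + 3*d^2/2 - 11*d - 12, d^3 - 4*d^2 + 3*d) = 1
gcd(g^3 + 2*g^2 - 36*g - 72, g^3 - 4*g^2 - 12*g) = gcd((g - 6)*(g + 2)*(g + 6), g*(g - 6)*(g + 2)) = g^2 - 4*g - 12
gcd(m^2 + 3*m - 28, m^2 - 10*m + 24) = m - 4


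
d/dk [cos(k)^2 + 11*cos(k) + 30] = -(2*cos(k) + 11)*sin(k)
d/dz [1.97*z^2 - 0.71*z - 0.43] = 3.94*z - 0.71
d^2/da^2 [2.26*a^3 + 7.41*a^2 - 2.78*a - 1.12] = 13.56*a + 14.82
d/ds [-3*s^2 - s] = -6*s - 1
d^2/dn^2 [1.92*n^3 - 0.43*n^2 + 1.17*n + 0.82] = 11.52*n - 0.86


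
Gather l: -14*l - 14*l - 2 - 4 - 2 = -28*l - 8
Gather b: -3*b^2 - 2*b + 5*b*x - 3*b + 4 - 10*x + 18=-3*b^2 + b*(5*x - 5) - 10*x + 22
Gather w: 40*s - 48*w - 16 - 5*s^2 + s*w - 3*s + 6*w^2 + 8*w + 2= -5*s^2 + 37*s + 6*w^2 + w*(s - 40) - 14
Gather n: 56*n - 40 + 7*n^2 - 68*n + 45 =7*n^2 - 12*n + 5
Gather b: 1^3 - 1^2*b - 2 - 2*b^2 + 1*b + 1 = -2*b^2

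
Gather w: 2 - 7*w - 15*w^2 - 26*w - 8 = -15*w^2 - 33*w - 6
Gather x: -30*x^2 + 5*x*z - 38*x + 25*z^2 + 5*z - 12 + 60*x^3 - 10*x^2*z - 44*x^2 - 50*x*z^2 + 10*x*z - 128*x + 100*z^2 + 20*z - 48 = 60*x^3 + x^2*(-10*z - 74) + x*(-50*z^2 + 15*z - 166) + 125*z^2 + 25*z - 60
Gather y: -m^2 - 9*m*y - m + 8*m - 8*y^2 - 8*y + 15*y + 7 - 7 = -m^2 + 7*m - 8*y^2 + y*(7 - 9*m)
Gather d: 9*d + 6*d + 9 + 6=15*d + 15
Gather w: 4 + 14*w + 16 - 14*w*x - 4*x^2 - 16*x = w*(14 - 14*x) - 4*x^2 - 16*x + 20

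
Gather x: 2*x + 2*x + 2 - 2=4*x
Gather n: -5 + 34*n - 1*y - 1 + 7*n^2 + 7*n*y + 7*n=7*n^2 + n*(7*y + 41) - y - 6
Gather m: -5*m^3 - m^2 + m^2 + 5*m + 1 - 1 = -5*m^3 + 5*m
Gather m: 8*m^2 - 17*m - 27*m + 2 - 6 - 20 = 8*m^2 - 44*m - 24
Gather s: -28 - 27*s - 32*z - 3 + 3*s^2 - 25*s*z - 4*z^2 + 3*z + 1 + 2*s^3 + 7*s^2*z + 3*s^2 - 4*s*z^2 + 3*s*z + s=2*s^3 + s^2*(7*z + 6) + s*(-4*z^2 - 22*z - 26) - 4*z^2 - 29*z - 30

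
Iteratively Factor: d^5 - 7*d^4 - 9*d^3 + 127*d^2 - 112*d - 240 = (d - 5)*(d^4 - 2*d^3 - 19*d^2 + 32*d + 48) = (d - 5)*(d - 4)*(d^3 + 2*d^2 - 11*d - 12) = (d - 5)*(d - 4)*(d + 1)*(d^2 + d - 12) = (d - 5)*(d - 4)*(d - 3)*(d + 1)*(d + 4)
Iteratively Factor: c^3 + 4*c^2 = (c)*(c^2 + 4*c) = c^2*(c + 4)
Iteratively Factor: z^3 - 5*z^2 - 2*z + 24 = (z - 4)*(z^2 - z - 6) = (z - 4)*(z + 2)*(z - 3)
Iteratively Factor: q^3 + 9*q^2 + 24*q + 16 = (q + 4)*(q^2 + 5*q + 4) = (q + 4)^2*(q + 1)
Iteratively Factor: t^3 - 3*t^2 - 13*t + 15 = (t - 5)*(t^2 + 2*t - 3) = (t - 5)*(t + 3)*(t - 1)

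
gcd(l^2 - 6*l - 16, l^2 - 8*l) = l - 8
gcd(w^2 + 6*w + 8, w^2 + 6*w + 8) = w^2 + 6*w + 8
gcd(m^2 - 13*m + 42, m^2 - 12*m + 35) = m - 7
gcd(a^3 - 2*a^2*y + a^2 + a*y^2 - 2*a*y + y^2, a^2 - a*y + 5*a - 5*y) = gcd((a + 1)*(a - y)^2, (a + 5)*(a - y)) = -a + y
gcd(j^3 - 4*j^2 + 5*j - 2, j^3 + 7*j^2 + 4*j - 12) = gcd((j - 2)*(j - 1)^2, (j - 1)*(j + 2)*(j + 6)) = j - 1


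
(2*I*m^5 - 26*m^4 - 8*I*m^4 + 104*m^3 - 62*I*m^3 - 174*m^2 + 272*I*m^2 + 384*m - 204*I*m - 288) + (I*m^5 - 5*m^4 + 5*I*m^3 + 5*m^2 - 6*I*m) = 3*I*m^5 - 31*m^4 - 8*I*m^4 + 104*m^3 - 57*I*m^3 - 169*m^2 + 272*I*m^2 + 384*m - 210*I*m - 288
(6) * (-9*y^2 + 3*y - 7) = -54*y^2 + 18*y - 42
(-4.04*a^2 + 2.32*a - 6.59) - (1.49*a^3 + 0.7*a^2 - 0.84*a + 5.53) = -1.49*a^3 - 4.74*a^2 + 3.16*a - 12.12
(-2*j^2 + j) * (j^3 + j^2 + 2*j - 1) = -2*j^5 - j^4 - 3*j^3 + 4*j^2 - j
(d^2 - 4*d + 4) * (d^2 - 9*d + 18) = d^4 - 13*d^3 + 58*d^2 - 108*d + 72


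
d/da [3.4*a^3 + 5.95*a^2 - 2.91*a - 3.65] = 10.2*a^2 + 11.9*a - 2.91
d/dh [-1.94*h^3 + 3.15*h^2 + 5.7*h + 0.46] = -5.82*h^2 + 6.3*h + 5.7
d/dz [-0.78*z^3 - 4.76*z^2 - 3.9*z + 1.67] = -2.34*z^2 - 9.52*z - 3.9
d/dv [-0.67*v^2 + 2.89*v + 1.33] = 2.89 - 1.34*v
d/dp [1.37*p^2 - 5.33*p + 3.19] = 2.74*p - 5.33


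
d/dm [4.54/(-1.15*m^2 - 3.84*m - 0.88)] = (10.442*m + 17.4336)/(1.15*m^2 + 3.84*m + 0.88)^2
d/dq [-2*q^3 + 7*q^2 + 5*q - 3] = -6*q^2 + 14*q + 5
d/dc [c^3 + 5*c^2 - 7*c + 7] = 3*c^2 + 10*c - 7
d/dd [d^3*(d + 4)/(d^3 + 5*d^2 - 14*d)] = d*(d^3 + 10*d^2 - 22*d - 112)/(d^4 + 10*d^3 - 3*d^2 - 140*d + 196)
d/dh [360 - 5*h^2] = -10*h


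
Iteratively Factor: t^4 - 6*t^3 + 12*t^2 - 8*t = (t)*(t^3 - 6*t^2 + 12*t - 8) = t*(t - 2)*(t^2 - 4*t + 4) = t*(t - 2)^2*(t - 2)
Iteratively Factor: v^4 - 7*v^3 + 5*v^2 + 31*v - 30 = (v - 3)*(v^3 - 4*v^2 - 7*v + 10) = (v - 3)*(v - 1)*(v^2 - 3*v - 10) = (v - 5)*(v - 3)*(v - 1)*(v + 2)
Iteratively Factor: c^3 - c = (c)*(c^2 - 1) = c*(c - 1)*(c + 1)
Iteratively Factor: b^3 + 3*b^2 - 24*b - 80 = (b + 4)*(b^2 - b - 20) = (b - 5)*(b + 4)*(b + 4)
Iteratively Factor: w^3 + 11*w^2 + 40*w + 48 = (w + 4)*(w^2 + 7*w + 12) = (w + 4)^2*(w + 3)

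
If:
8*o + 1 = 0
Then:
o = -1/8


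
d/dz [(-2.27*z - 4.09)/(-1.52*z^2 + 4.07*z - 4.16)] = (-3.4504*z^2 - 12.4336*z + 26.0895)/(2.3104*z^4 - 12.3728*z^3 + 29.2113*z^2 - 33.8624*z + 17.3056)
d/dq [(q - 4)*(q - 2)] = 2*q - 6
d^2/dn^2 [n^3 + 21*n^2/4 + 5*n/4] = 6*n + 21/2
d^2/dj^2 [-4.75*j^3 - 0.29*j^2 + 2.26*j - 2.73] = -28.5*j - 0.58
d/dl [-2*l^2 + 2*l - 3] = 2 - 4*l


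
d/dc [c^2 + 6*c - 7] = 2*c + 6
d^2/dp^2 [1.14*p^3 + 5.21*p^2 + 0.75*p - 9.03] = 6.84*p + 10.42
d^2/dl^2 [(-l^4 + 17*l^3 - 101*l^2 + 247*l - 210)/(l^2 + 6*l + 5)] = 2*(-l^6 - 18*l^5 - 123*l^4 + 1140*l^3 + 2265*l^2 - 6210*l - 16445)/(l^6 + 18*l^5 + 123*l^4 + 396*l^3 + 615*l^2 + 450*l + 125)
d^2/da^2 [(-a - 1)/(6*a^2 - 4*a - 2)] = (4*(a + 1)*(3*a - 1)^2 + (9*a + 1)*(-3*a^2 + 2*a + 1))/(-3*a^2 + 2*a + 1)^3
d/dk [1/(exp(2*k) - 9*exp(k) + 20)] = (9 - 2*exp(k))*exp(k)/(exp(2*k) - 9*exp(k) + 20)^2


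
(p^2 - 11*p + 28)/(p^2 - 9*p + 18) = (p^2 - 11*p + 28)/(p^2 - 9*p + 18)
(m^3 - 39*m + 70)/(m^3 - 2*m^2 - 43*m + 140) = (m - 2)/(m - 4)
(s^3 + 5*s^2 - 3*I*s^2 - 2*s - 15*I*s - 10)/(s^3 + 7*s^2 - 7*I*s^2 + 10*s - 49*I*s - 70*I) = (s^2 - 3*I*s - 2)/(s^2 + s*(2 - 7*I) - 14*I)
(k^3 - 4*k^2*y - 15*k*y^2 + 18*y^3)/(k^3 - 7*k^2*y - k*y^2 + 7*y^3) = (-k^2 + 3*k*y + 18*y^2)/(-k^2 + 6*k*y + 7*y^2)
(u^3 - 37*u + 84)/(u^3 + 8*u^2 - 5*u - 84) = (u - 4)/(u + 4)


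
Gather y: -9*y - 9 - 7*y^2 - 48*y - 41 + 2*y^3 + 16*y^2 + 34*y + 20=2*y^3 + 9*y^2 - 23*y - 30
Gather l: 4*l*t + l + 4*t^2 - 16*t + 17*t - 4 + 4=l*(4*t + 1) + 4*t^2 + t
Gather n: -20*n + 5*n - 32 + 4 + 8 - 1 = -15*n - 21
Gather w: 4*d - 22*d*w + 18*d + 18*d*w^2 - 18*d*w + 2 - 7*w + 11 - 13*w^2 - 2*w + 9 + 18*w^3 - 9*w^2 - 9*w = 22*d + 18*w^3 + w^2*(18*d - 22) + w*(-40*d - 18) + 22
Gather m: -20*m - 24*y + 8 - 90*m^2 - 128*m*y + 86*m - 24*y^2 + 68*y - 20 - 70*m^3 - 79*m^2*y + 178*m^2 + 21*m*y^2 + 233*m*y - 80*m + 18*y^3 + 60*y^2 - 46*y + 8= -70*m^3 + m^2*(88 - 79*y) + m*(21*y^2 + 105*y - 14) + 18*y^3 + 36*y^2 - 2*y - 4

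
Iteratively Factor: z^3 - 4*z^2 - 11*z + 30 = (z - 5)*(z^2 + z - 6) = (z - 5)*(z + 3)*(z - 2)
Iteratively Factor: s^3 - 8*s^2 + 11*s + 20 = (s - 5)*(s^2 - 3*s - 4) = (s - 5)*(s - 4)*(s + 1)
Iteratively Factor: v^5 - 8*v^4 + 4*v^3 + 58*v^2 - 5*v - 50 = (v + 2)*(v^4 - 10*v^3 + 24*v^2 + 10*v - 25) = (v - 5)*(v + 2)*(v^3 - 5*v^2 - v + 5) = (v - 5)*(v - 1)*(v + 2)*(v^2 - 4*v - 5) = (v - 5)^2*(v - 1)*(v + 2)*(v + 1)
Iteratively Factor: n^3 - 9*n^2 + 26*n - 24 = (n - 2)*(n^2 - 7*n + 12) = (n - 3)*(n - 2)*(n - 4)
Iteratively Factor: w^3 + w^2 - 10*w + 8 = (w + 4)*(w^2 - 3*w + 2) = (w - 2)*(w + 4)*(w - 1)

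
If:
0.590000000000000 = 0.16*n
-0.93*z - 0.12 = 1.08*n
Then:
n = 3.69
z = -4.41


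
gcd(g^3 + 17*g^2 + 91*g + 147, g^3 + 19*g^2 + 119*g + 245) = g^2 + 14*g + 49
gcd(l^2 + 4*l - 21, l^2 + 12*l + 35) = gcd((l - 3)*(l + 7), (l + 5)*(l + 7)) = l + 7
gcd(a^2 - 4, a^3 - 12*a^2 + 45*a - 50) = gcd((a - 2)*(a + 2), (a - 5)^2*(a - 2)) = a - 2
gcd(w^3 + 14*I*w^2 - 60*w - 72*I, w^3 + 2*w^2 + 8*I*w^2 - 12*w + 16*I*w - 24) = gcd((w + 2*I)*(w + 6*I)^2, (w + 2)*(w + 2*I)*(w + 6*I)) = w^2 + 8*I*w - 12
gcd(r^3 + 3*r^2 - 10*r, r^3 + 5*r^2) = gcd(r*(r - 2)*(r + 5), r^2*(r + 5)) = r^2 + 5*r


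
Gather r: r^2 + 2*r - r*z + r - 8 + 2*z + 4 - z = r^2 + r*(3 - z) + z - 4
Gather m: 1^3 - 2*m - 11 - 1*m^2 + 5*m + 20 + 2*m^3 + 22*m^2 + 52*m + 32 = 2*m^3 + 21*m^2 + 55*m + 42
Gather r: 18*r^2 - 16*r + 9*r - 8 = 18*r^2 - 7*r - 8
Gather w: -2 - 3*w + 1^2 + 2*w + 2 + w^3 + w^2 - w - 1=w^3 + w^2 - 2*w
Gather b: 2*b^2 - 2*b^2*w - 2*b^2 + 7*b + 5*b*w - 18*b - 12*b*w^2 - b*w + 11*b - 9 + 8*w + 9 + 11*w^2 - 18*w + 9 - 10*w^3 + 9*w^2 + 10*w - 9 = -2*b^2*w + b*(-12*w^2 + 4*w) - 10*w^3 + 20*w^2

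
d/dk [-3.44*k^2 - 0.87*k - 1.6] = -6.88*k - 0.87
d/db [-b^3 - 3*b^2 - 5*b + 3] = -3*b^2 - 6*b - 5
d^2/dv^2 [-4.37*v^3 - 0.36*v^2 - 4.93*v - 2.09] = -26.22*v - 0.72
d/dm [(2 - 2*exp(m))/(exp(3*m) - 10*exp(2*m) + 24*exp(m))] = 2*(2*exp(3*m) - 13*exp(2*m) + 20*exp(m) - 24)*exp(-m)/(exp(4*m) - 20*exp(3*m) + 148*exp(2*m) - 480*exp(m) + 576)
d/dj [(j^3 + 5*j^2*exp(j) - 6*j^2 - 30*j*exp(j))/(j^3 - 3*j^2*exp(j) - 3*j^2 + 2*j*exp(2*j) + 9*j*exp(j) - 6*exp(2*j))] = (-j*(j^2 + 5*j*exp(j) - 6*j - 30*exp(j))*(-3*j^2*exp(j) + 3*j^2 + 4*j*exp(2*j) + 3*j*exp(j) - 6*j - 10*exp(2*j) + 9*exp(j)) + (5*j^2*exp(j) + 3*j^2 - 20*j*exp(j) - 12*j - 30*exp(j))*(j^3 - 3*j^2*exp(j) - 3*j^2 + 2*j*exp(2*j) + 9*j*exp(j) - 6*exp(2*j)))/(j^3 - 3*j^2*exp(j) - 3*j^2 + 2*j*exp(2*j) + 9*j*exp(j) - 6*exp(2*j))^2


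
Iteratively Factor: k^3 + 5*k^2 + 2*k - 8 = (k + 4)*(k^2 + k - 2) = (k + 2)*(k + 4)*(k - 1)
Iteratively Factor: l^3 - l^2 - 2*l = (l)*(l^2 - l - 2) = l*(l - 2)*(l + 1)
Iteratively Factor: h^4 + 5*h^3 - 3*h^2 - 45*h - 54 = (h - 3)*(h^3 + 8*h^2 + 21*h + 18) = (h - 3)*(h + 3)*(h^2 + 5*h + 6) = (h - 3)*(h + 3)^2*(h + 2)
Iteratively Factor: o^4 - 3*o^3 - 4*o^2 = (o)*(o^3 - 3*o^2 - 4*o) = o*(o + 1)*(o^2 - 4*o) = o*(o - 4)*(o + 1)*(o)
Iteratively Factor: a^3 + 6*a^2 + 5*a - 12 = (a + 4)*(a^2 + 2*a - 3) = (a - 1)*(a + 4)*(a + 3)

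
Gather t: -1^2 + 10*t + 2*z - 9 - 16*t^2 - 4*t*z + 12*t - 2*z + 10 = -16*t^2 + t*(22 - 4*z)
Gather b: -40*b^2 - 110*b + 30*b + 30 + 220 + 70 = -40*b^2 - 80*b + 320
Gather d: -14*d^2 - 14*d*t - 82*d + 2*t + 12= -14*d^2 + d*(-14*t - 82) + 2*t + 12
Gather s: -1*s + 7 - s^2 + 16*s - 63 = -s^2 + 15*s - 56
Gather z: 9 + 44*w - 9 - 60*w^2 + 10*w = -60*w^2 + 54*w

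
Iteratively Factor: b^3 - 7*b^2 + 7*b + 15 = (b - 5)*(b^2 - 2*b - 3) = (b - 5)*(b + 1)*(b - 3)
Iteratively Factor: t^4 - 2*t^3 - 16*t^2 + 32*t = (t + 4)*(t^3 - 6*t^2 + 8*t) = (t - 4)*(t + 4)*(t^2 - 2*t) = (t - 4)*(t - 2)*(t + 4)*(t)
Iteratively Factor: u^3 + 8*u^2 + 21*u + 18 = (u + 3)*(u^2 + 5*u + 6) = (u + 2)*(u + 3)*(u + 3)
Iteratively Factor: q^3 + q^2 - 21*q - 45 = (q + 3)*(q^2 - 2*q - 15) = (q - 5)*(q + 3)*(q + 3)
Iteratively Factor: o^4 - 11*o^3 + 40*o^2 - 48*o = (o)*(o^3 - 11*o^2 + 40*o - 48) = o*(o - 3)*(o^2 - 8*o + 16) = o*(o - 4)*(o - 3)*(o - 4)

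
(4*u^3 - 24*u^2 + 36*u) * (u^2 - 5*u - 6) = 4*u^5 - 44*u^4 + 132*u^3 - 36*u^2 - 216*u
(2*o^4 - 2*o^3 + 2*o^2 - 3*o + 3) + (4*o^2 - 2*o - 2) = 2*o^4 - 2*o^3 + 6*o^2 - 5*o + 1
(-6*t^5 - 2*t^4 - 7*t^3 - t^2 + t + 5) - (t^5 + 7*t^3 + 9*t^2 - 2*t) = -7*t^5 - 2*t^4 - 14*t^3 - 10*t^2 + 3*t + 5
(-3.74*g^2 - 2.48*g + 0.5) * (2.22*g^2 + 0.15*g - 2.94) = -8.3028*g^4 - 6.0666*g^3 + 11.7336*g^2 + 7.3662*g - 1.47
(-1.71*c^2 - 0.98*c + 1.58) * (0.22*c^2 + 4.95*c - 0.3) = -0.3762*c^4 - 8.6801*c^3 - 3.9904*c^2 + 8.115*c - 0.474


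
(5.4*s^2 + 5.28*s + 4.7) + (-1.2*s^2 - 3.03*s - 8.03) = 4.2*s^2 + 2.25*s - 3.33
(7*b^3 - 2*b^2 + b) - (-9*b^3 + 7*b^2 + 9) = 16*b^3 - 9*b^2 + b - 9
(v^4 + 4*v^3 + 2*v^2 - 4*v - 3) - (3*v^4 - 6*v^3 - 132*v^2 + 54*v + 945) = -2*v^4 + 10*v^3 + 134*v^2 - 58*v - 948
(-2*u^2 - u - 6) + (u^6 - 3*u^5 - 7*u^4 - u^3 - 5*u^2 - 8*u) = u^6 - 3*u^5 - 7*u^4 - u^3 - 7*u^2 - 9*u - 6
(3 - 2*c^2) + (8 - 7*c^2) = 11 - 9*c^2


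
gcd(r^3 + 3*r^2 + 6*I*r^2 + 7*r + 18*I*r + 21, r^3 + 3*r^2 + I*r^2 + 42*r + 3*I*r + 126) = r^2 + r*(3 + 7*I) + 21*I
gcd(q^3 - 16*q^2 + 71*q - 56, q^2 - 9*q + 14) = q - 7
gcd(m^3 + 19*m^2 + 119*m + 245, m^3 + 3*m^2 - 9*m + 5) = m + 5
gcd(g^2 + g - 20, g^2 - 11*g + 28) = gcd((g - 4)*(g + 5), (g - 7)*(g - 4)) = g - 4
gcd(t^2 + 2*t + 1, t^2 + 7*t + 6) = t + 1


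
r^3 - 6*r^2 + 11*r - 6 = (r - 3)*(r - 2)*(r - 1)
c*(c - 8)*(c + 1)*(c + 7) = c^4 - 57*c^2 - 56*c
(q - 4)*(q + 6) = q^2 + 2*q - 24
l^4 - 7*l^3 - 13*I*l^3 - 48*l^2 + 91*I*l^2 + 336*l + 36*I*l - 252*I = (l - 7)*(l - 6*I)^2*(l - I)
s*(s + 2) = s^2 + 2*s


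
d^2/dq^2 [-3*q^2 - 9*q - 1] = -6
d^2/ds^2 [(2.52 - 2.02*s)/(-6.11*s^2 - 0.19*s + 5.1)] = ((30.0268 - 74.0532*s)*(6.11*s^2 + 0.19*s - 5.1) + (2.02*s - 2.52)*(12.22*s + 0.19)*(24.44*s + 0.38))/(6.11*s^2 + 0.19*s - 5.1)^3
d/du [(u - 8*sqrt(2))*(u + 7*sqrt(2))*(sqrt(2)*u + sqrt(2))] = 3*sqrt(2)*u^2 - 4*u + 2*sqrt(2)*u - 112*sqrt(2) - 2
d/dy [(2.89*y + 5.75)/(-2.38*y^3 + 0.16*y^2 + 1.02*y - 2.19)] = (13.7564*y^3 + 40.5926*y^2 - 1.84*y - 12.1941)/(5.6644*y^6 - 0.7616*y^5 - 4.8296*y^4 + 10.7508*y^3 + 0.3396*y^2 - 4.4676*y + 4.7961)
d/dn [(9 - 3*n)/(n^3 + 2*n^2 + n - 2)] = 3*(2*n^3 - 7*n^2 - 12*n - 1)/(n^6 + 4*n^5 + 6*n^4 - 7*n^2 - 4*n + 4)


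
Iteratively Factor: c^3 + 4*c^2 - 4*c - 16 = (c - 2)*(c^2 + 6*c + 8) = (c - 2)*(c + 4)*(c + 2)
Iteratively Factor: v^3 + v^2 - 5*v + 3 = (v + 3)*(v^2 - 2*v + 1) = (v - 1)*(v + 3)*(v - 1)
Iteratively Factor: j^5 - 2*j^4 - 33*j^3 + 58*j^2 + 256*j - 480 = (j + 4)*(j^4 - 6*j^3 - 9*j^2 + 94*j - 120) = (j + 4)^2*(j^3 - 10*j^2 + 31*j - 30) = (j - 3)*(j + 4)^2*(j^2 - 7*j + 10) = (j - 5)*(j - 3)*(j + 4)^2*(j - 2)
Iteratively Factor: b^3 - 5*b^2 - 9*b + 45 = (b - 3)*(b^2 - 2*b - 15) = (b - 3)*(b + 3)*(b - 5)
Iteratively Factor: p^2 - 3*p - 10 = (p - 5)*(p + 2)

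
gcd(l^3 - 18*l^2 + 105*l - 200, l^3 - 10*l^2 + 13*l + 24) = l - 8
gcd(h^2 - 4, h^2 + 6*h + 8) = h + 2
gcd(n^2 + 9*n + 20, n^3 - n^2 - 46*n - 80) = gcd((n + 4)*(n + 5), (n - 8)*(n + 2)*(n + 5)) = n + 5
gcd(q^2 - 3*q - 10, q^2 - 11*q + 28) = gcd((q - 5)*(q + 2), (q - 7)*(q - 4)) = 1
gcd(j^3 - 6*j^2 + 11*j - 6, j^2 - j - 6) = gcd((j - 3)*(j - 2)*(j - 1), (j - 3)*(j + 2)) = j - 3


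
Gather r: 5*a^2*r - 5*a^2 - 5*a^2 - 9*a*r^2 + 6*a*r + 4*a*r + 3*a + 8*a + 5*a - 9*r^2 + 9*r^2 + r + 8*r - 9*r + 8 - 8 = -10*a^2 - 9*a*r^2 + 16*a + r*(5*a^2 + 10*a)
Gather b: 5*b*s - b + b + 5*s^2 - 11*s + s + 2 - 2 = 5*b*s + 5*s^2 - 10*s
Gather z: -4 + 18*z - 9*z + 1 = 9*z - 3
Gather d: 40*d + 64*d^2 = 64*d^2 + 40*d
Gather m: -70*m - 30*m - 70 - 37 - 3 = -100*m - 110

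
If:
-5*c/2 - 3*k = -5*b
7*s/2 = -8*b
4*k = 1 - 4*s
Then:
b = -7*s/16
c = 13*s/40 - 3/10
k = 1/4 - s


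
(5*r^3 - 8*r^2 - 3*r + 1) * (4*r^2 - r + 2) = 20*r^5 - 37*r^4 + 6*r^3 - 9*r^2 - 7*r + 2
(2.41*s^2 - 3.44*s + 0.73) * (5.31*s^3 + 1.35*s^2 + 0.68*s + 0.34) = 12.7971*s^5 - 15.0129*s^4 + 0.8711*s^3 - 0.5343*s^2 - 0.6732*s + 0.2482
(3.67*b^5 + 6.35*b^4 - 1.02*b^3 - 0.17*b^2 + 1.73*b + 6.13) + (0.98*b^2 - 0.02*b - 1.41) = 3.67*b^5 + 6.35*b^4 - 1.02*b^3 + 0.81*b^2 + 1.71*b + 4.72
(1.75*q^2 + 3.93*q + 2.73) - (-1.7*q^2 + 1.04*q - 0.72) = 3.45*q^2 + 2.89*q + 3.45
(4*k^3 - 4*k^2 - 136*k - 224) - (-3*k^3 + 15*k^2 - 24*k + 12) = 7*k^3 - 19*k^2 - 112*k - 236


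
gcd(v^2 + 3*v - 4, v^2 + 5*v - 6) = v - 1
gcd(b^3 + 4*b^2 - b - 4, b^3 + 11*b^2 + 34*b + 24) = b^2 + 5*b + 4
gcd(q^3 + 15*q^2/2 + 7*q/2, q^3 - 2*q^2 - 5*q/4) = q^2 + q/2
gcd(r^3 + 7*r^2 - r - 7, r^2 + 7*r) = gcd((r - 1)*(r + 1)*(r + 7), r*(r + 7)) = r + 7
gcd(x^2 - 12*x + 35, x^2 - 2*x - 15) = x - 5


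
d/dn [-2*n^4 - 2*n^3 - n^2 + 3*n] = -8*n^3 - 6*n^2 - 2*n + 3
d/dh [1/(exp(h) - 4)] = -exp(h)/(exp(h) - 4)^2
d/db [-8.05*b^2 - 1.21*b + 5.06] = -16.1*b - 1.21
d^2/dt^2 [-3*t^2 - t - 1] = -6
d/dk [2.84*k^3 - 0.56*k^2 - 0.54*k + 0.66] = 8.52*k^2 - 1.12*k - 0.54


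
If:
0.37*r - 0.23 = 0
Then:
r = 0.62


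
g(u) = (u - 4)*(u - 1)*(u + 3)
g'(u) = (u - 4)*(u - 1) + (u - 4)*(u + 3) + (u - 1)*(u + 3)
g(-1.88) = 18.97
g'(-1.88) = 7.12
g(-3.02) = -0.56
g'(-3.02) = 28.44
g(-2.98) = 0.56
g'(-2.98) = 27.56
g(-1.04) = 20.15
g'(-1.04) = -3.60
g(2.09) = -10.60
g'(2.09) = -6.26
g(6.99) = 178.92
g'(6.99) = 107.62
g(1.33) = -3.82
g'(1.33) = -11.01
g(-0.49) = 16.79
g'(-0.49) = -8.32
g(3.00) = -12.00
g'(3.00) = 4.00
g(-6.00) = -210.00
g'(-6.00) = 121.00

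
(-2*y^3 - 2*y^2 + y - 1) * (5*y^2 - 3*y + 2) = -10*y^5 - 4*y^4 + 7*y^3 - 12*y^2 + 5*y - 2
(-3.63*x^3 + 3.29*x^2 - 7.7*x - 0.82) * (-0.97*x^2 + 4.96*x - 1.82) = 3.5211*x^5 - 21.1961*x^4 + 30.394*x^3 - 43.3844*x^2 + 9.9468*x + 1.4924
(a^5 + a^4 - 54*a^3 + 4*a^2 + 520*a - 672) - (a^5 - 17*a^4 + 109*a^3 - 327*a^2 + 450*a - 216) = 18*a^4 - 163*a^3 + 331*a^2 + 70*a - 456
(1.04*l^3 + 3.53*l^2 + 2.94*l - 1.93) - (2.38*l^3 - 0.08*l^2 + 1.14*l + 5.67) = -1.34*l^3 + 3.61*l^2 + 1.8*l - 7.6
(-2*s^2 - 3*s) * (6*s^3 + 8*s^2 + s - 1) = -12*s^5 - 34*s^4 - 26*s^3 - s^2 + 3*s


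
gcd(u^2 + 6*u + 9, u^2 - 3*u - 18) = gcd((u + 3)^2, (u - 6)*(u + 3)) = u + 3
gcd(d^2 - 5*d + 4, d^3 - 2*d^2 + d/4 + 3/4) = d - 1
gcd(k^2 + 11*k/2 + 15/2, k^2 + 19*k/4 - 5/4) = 1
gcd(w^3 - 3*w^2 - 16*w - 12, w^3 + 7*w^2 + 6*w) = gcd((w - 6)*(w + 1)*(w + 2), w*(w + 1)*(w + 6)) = w + 1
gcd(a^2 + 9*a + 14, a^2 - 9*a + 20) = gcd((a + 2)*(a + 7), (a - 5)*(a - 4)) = 1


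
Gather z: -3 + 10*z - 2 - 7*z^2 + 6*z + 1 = -7*z^2 + 16*z - 4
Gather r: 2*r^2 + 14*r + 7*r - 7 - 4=2*r^2 + 21*r - 11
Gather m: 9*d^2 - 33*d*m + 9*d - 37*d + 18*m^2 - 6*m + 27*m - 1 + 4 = 9*d^2 - 28*d + 18*m^2 + m*(21 - 33*d) + 3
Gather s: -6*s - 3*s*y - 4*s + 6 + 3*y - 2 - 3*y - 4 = s*(-3*y - 10)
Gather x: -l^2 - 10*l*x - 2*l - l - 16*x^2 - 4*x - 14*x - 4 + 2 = -l^2 - 3*l - 16*x^2 + x*(-10*l - 18) - 2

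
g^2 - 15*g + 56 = (g - 8)*(g - 7)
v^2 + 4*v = v*(v + 4)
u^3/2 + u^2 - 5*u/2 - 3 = (u/2 + 1/2)*(u - 2)*(u + 3)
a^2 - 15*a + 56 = (a - 8)*(a - 7)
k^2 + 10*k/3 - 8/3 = (k - 2/3)*(k + 4)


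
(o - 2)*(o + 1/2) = o^2 - 3*o/2 - 1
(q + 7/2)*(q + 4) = q^2 + 15*q/2 + 14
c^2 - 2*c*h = c*(c - 2*h)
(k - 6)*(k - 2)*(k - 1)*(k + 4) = k^4 - 5*k^3 - 16*k^2 + 68*k - 48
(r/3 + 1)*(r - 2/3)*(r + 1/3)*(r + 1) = r^4/3 + 11*r^3/9 + 13*r^2/27 - 17*r/27 - 2/9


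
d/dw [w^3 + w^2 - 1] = w*(3*w + 2)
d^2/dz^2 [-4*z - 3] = 0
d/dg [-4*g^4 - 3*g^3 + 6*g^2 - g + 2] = -16*g^3 - 9*g^2 + 12*g - 1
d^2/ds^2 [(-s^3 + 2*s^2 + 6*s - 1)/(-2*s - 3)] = 2*(4*s^3 + 18*s^2 + 27*s + 22)/(8*s^3 + 36*s^2 + 54*s + 27)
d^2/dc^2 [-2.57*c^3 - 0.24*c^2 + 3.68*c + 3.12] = -15.42*c - 0.48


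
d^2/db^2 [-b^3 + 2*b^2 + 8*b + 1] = 4 - 6*b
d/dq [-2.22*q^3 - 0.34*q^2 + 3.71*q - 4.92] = -6.66*q^2 - 0.68*q + 3.71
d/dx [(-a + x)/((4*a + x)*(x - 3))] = ((a - x)*(4*a + x) + (a - x)*(x - 3) + (4*a + x)*(x - 3))/((4*a + x)^2*(x - 3)^2)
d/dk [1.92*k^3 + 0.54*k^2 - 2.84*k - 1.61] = 5.76*k^2 + 1.08*k - 2.84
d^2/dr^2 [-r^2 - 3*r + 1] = -2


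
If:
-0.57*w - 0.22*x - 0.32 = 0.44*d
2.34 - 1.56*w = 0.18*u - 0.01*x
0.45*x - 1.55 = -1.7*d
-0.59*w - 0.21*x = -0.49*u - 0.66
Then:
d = 5.91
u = -6.84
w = 2.17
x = -18.90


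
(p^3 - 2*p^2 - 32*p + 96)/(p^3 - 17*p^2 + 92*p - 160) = (p^2 + 2*p - 24)/(p^2 - 13*p + 40)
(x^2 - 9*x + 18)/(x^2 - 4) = (x^2 - 9*x + 18)/(x^2 - 4)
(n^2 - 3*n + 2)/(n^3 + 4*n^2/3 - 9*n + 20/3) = 3*(n - 2)/(3*n^2 + 7*n - 20)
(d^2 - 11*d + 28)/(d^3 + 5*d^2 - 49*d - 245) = (d - 4)/(d^2 + 12*d + 35)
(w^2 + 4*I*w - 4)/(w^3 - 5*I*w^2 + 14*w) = (w + 2*I)/(w*(w - 7*I))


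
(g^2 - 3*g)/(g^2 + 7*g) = (g - 3)/(g + 7)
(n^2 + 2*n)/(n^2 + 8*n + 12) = n/(n + 6)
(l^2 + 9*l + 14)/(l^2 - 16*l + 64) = (l^2 + 9*l + 14)/(l^2 - 16*l + 64)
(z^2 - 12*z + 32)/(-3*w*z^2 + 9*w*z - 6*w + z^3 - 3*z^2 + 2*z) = (-z^2 + 12*z - 32)/(3*w*z^2 - 9*w*z + 6*w - z^3 + 3*z^2 - 2*z)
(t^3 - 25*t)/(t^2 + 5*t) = t - 5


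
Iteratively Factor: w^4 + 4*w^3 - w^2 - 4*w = (w - 1)*(w^3 + 5*w^2 + 4*w) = (w - 1)*(w + 1)*(w^2 + 4*w) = w*(w - 1)*(w + 1)*(w + 4)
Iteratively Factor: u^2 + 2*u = (u)*(u + 2)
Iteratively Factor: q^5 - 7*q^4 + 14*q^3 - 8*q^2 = (q)*(q^4 - 7*q^3 + 14*q^2 - 8*q) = q*(q - 2)*(q^3 - 5*q^2 + 4*q) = q*(q - 2)*(q - 1)*(q^2 - 4*q) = q^2*(q - 2)*(q - 1)*(q - 4)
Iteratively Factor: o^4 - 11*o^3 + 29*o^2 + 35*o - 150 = (o - 5)*(o^3 - 6*o^2 - o + 30) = (o - 5)*(o - 3)*(o^2 - 3*o - 10) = (o - 5)^2*(o - 3)*(o + 2)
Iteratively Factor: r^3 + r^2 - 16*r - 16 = (r + 1)*(r^2 - 16) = (r + 1)*(r + 4)*(r - 4)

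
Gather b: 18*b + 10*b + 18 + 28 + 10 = 28*b + 56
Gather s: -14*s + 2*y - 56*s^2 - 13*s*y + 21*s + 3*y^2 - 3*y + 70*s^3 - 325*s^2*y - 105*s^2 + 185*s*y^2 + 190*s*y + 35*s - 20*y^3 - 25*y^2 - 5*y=70*s^3 + s^2*(-325*y - 161) + s*(185*y^2 + 177*y + 42) - 20*y^3 - 22*y^2 - 6*y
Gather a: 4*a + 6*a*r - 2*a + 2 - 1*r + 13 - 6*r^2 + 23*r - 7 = a*(6*r + 2) - 6*r^2 + 22*r + 8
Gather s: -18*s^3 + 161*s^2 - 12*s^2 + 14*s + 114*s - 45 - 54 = -18*s^3 + 149*s^2 + 128*s - 99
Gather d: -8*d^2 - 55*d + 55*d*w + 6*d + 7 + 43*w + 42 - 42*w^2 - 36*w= -8*d^2 + d*(55*w - 49) - 42*w^2 + 7*w + 49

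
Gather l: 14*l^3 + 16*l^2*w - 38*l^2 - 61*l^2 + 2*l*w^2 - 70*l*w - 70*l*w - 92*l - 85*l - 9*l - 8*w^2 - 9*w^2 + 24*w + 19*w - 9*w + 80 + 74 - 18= 14*l^3 + l^2*(16*w - 99) + l*(2*w^2 - 140*w - 186) - 17*w^2 + 34*w + 136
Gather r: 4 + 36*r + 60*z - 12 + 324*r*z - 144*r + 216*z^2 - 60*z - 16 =r*(324*z - 108) + 216*z^2 - 24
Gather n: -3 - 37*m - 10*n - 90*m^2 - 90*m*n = -90*m^2 - 37*m + n*(-90*m - 10) - 3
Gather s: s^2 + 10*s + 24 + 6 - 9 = s^2 + 10*s + 21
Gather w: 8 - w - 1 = 7 - w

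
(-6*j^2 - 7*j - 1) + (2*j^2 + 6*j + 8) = -4*j^2 - j + 7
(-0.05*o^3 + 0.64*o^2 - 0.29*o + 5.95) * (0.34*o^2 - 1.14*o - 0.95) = -0.017*o^5 + 0.2746*o^4 - 0.7807*o^3 + 1.7456*o^2 - 6.5075*o - 5.6525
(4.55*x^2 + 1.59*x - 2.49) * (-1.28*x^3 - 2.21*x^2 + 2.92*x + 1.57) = -5.824*x^5 - 12.0907*x^4 + 12.9593*x^3 + 17.2892*x^2 - 4.7745*x - 3.9093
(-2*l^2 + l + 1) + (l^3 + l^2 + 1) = l^3 - l^2 + l + 2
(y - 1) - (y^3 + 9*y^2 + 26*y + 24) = -y^3 - 9*y^2 - 25*y - 25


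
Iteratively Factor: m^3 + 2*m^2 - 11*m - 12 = (m + 4)*(m^2 - 2*m - 3) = (m + 1)*(m + 4)*(m - 3)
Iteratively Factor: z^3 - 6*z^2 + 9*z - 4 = (z - 1)*(z^2 - 5*z + 4) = (z - 1)^2*(z - 4)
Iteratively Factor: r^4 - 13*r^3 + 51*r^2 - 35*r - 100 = (r - 4)*(r^3 - 9*r^2 + 15*r + 25) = (r - 4)*(r + 1)*(r^2 - 10*r + 25) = (r - 5)*(r - 4)*(r + 1)*(r - 5)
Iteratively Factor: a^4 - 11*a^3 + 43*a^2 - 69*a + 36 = (a - 3)*(a^3 - 8*a^2 + 19*a - 12) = (a - 3)*(a - 1)*(a^2 - 7*a + 12) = (a - 4)*(a - 3)*(a - 1)*(a - 3)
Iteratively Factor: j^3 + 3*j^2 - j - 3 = (j + 3)*(j^2 - 1) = (j + 1)*(j + 3)*(j - 1)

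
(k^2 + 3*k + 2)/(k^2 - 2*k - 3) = (k + 2)/(k - 3)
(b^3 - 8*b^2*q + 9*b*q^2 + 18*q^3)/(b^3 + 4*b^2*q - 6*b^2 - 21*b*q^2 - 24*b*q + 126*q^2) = (b^2 - 5*b*q - 6*q^2)/(b^2 + 7*b*q - 6*b - 42*q)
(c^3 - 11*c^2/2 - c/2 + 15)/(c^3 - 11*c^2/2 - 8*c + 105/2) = (2*c^2 - c - 6)/(2*c^2 - c - 21)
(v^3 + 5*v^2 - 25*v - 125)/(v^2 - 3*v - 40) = (v^2 - 25)/(v - 8)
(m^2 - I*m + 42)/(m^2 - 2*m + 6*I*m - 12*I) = (m - 7*I)/(m - 2)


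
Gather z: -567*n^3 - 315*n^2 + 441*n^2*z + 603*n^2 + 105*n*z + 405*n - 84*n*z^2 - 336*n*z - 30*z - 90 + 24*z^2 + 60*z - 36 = -567*n^3 + 288*n^2 + 405*n + z^2*(24 - 84*n) + z*(441*n^2 - 231*n + 30) - 126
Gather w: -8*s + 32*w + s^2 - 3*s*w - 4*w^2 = s^2 - 8*s - 4*w^2 + w*(32 - 3*s)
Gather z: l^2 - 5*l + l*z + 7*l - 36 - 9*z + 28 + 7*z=l^2 + 2*l + z*(l - 2) - 8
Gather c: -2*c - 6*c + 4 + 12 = 16 - 8*c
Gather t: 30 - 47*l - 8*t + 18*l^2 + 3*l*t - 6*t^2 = 18*l^2 - 47*l - 6*t^2 + t*(3*l - 8) + 30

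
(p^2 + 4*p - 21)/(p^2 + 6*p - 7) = (p - 3)/(p - 1)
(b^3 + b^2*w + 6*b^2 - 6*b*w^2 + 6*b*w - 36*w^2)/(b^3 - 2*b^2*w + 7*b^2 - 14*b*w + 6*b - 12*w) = (b + 3*w)/(b + 1)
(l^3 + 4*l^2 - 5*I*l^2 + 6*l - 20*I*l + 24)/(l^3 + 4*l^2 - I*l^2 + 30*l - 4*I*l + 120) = (l + I)/(l + 5*I)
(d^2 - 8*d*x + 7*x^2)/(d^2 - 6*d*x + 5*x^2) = (-d + 7*x)/(-d + 5*x)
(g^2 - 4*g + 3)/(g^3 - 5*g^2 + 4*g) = (g - 3)/(g*(g - 4))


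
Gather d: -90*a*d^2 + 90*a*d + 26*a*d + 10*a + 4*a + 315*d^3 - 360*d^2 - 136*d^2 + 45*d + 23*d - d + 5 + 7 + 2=14*a + 315*d^3 + d^2*(-90*a - 496) + d*(116*a + 67) + 14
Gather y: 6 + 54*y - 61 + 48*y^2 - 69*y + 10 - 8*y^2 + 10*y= 40*y^2 - 5*y - 45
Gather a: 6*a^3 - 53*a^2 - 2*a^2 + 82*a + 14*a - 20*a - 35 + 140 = 6*a^3 - 55*a^2 + 76*a + 105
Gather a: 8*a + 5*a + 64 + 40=13*a + 104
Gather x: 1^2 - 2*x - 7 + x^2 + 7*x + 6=x^2 + 5*x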